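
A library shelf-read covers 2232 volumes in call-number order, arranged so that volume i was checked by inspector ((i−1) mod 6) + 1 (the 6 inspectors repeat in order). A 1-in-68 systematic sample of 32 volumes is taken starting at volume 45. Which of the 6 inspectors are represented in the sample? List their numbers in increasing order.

Consecutive selections differ by k = 68, so their inspector numbers differ by 68 mod 6 = 2.
gcd(68, 6) = 2, so the sample visits 6/2 = 3 distinct residues mod 6.
Start 45 is inspector 3; the inspectors hit are 1, 3, 5.

1, 3, 5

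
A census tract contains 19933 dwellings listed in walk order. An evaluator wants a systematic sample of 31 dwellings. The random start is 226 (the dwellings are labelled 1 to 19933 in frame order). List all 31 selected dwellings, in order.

226, 869, 1512, 2155, 2798, 3441, 4084, 4727, 5370, 6013, 6656, 7299, 7942, 8585, 9228, 9871, 10514, 11157, 11800, 12443, 13086, 13729, 14372, 15015, 15658, 16301, 16944, 17587, 18230, 18873, 19516

k = N/n = 19933/31 = 643
dwelling 1: 226
dwelling 2: 226 + 643 = 869
dwelling 3: 869 + 643 = 1512
dwelling 4: 1512 + 643 = 2155
dwelling 5: 2155 + 643 = 2798
dwelling 6: 2798 + 643 = 3441
dwelling 7: 3441 + 643 = 4084
dwelling 8: 4084 + 643 = 4727
dwelling 9: 4727 + 643 = 5370
dwelling 10: 5370 + 643 = 6013
dwelling 11: 6013 + 643 = 6656
dwelling 12: 6656 + 643 = 7299
dwelling 13: 7299 + 643 = 7942
dwelling 14: 7942 + 643 = 8585
dwelling 15: 8585 + 643 = 9228
dwelling 16: 9228 + 643 = 9871
dwelling 17: 9871 + 643 = 10514
dwelling 18: 10514 + 643 = 11157
dwelling 19: 11157 + 643 = 11800
dwelling 20: 11800 + 643 = 12443
dwelling 21: 12443 + 643 = 13086
dwelling 22: 13086 + 643 = 13729
dwelling 23: 13729 + 643 = 14372
dwelling 24: 14372 + 643 = 15015
dwelling 25: 15015 + 643 = 15658
dwelling 26: 15658 + 643 = 16301
dwelling 27: 16301 + 643 = 16944
dwelling 28: 16944 + 643 = 17587
dwelling 29: 17587 + 643 = 18230
dwelling 30: 18230 + 643 = 18873
dwelling 31: 18873 + 643 = 19516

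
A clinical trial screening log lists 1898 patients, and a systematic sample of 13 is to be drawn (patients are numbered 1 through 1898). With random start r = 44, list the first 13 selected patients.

44, 190, 336, 482, 628, 774, 920, 1066, 1212, 1358, 1504, 1650, 1796

k = N/n = 1898/13 = 146
patient 1: 44
patient 2: 44 + 146 = 190
patient 3: 190 + 146 = 336
patient 4: 336 + 146 = 482
patient 5: 482 + 146 = 628
patient 6: 628 + 146 = 774
patient 7: 774 + 146 = 920
patient 8: 920 + 146 = 1066
patient 9: 1066 + 146 = 1212
patient 10: 1212 + 146 = 1358
patient 11: 1358 + 146 = 1504
patient 12: 1504 + 146 = 1650
patient 13: 1650 + 146 = 1796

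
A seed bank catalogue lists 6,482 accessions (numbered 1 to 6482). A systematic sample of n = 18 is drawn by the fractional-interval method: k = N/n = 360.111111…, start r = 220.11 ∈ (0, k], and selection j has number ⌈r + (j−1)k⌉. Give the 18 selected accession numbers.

j=1: r + 0k = 220.11 → ⌈·⌉ = 221
j=2: r + 1k = 580.221111… → ⌈·⌉ = 581
j=3: r + 2k = 940.332222… → ⌈·⌉ = 941
j=4: r + 3k = 1300.443333… → ⌈·⌉ = 1301
j=5: r + 4k = 1660.554444… → ⌈·⌉ = 1661
j=6: r + 5k = 2020.665555… → ⌈·⌉ = 2021
j=7: r + 6k = 2380.776666… → ⌈·⌉ = 2381
j=8: r + 7k = 2740.887777… → ⌈·⌉ = 2741
j=9: r + 8k = 3100.998888… → ⌈·⌉ = 3101
j=10: r + 9k = 3461.11 → ⌈·⌉ = 3462
j=11: r + 10k = 3821.221111… → ⌈·⌉ = 3822
j=12: r + 11k = 4181.332222… → ⌈·⌉ = 4182
j=13: r + 12k = 4541.443333… → ⌈·⌉ = 4542
j=14: r + 13k = 4901.554444… → ⌈·⌉ = 4902
j=15: r + 14k = 5261.665555… → ⌈·⌉ = 5262
j=16: r + 15k = 5621.776666… → ⌈·⌉ = 5622
j=17: r + 16k = 5981.887777… → ⌈·⌉ = 5982
j=18: r + 17k = 6341.998888… → ⌈·⌉ = 6342

221, 581, 941, 1301, 1661, 2021, 2381, 2741, 3101, 3462, 3822, 4182, 4542, 4902, 5262, 5622, 5982, 6342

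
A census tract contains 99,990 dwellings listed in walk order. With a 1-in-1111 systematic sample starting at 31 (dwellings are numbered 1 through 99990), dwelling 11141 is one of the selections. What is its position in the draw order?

11

k = 1111
position = (11141 − 31)/1111 + 1 = 11110/1111 + 1 = 10 + 1 = 11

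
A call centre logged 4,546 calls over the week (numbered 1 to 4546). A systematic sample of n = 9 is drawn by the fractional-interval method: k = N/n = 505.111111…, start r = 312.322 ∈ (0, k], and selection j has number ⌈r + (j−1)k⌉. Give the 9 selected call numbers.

313, 818, 1323, 1828, 2333, 2838, 3343, 3849, 4354

j=1: r + 0k = 312.322 → ⌈·⌉ = 313
j=2: r + 1k = 817.433111… → ⌈·⌉ = 818
j=3: r + 2k = 1322.544222… → ⌈·⌉ = 1323
j=4: r + 3k = 1827.655333… → ⌈·⌉ = 1828
j=5: r + 4k = 2332.766444… → ⌈·⌉ = 2333
j=6: r + 5k = 2837.877555… → ⌈·⌉ = 2838
j=7: r + 6k = 3342.988666… → ⌈·⌉ = 3343
j=8: r + 7k = 3848.099777… → ⌈·⌉ = 3849
j=9: r + 8k = 4353.210888… → ⌈·⌉ = 4354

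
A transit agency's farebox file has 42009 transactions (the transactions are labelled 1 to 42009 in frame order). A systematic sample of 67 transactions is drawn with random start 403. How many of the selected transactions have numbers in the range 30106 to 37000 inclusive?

k = 42009/67 = 627
First selection ≥ 30106: 403 + ⌈(30106−403)/627⌉·627 = 403 + 48×627 = 30499
Last selection ≤ 37000: 403 + ⌊(37000−403)/627⌋·627 = 403 + 58×627 = 36769
Count = 58 − 48 + 1 = 11

11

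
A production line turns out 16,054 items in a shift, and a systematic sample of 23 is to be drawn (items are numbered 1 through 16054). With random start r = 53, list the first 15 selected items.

53, 751, 1449, 2147, 2845, 3543, 4241, 4939, 5637, 6335, 7033, 7731, 8429, 9127, 9825

k = N/n = 16054/23 = 698
item 1: 53
item 2: 53 + 698 = 751
item 3: 751 + 698 = 1449
item 4: 1449 + 698 = 2147
item 5: 2147 + 698 = 2845
item 6: 2845 + 698 = 3543
item 7: 3543 + 698 = 4241
item 8: 4241 + 698 = 4939
item 9: 4939 + 698 = 5637
item 10: 5637 + 698 = 6335
item 11: 6335 + 698 = 7033
item 12: 7033 + 698 = 7731
item 13: 7731 + 698 = 8429
item 14: 8429 + 698 = 9127
item 15: 9127 + 698 = 9825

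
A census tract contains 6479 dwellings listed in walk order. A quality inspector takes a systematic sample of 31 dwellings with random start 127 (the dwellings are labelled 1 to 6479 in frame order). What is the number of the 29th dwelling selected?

k = 6479/31 = 209
29th selection = r + (29−1)·k = 127 + 28×209 = 127 + 5852 = 5979

5979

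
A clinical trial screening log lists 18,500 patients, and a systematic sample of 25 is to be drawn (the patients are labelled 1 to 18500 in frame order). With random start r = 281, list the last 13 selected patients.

9161, 9901, 10641, 11381, 12121, 12861, 13601, 14341, 15081, 15821, 16561, 17301, 18041

k = N/n = 18500/25 = 740
13th selection = 281 + 12×740 = 9161
14th: 9161 + 740 = 9901
15th: 9901 + 740 = 10641
16th: 10641 + 740 = 11381
17th: 11381 + 740 = 12121
18th: 12121 + 740 = 12861
19th: 12861 + 740 = 13601
20th: 13601 + 740 = 14341
21st: 14341 + 740 = 15081
22nd: 15081 + 740 = 15821
23rd: 15821 + 740 = 16561
24th: 16561 + 740 = 17301
25th: 17301 + 740 = 18041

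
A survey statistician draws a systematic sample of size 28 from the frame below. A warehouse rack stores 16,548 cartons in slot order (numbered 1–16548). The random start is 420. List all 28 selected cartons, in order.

420, 1011, 1602, 2193, 2784, 3375, 3966, 4557, 5148, 5739, 6330, 6921, 7512, 8103, 8694, 9285, 9876, 10467, 11058, 11649, 12240, 12831, 13422, 14013, 14604, 15195, 15786, 16377

k = N/n = 16548/28 = 591
carton 1: 420
carton 2: 420 + 591 = 1011
carton 3: 1011 + 591 = 1602
carton 4: 1602 + 591 = 2193
carton 5: 2193 + 591 = 2784
carton 6: 2784 + 591 = 3375
carton 7: 3375 + 591 = 3966
carton 8: 3966 + 591 = 4557
carton 9: 4557 + 591 = 5148
carton 10: 5148 + 591 = 5739
carton 11: 5739 + 591 = 6330
carton 12: 6330 + 591 = 6921
carton 13: 6921 + 591 = 7512
carton 14: 7512 + 591 = 8103
carton 15: 8103 + 591 = 8694
carton 16: 8694 + 591 = 9285
carton 17: 9285 + 591 = 9876
carton 18: 9876 + 591 = 10467
carton 19: 10467 + 591 = 11058
carton 20: 11058 + 591 = 11649
carton 21: 11649 + 591 = 12240
carton 22: 12240 + 591 = 12831
carton 23: 12831 + 591 = 13422
carton 24: 13422 + 591 = 14013
carton 25: 14013 + 591 = 14604
carton 26: 14604 + 591 = 15195
carton 27: 15195 + 591 = 15786
carton 28: 15786 + 591 = 16377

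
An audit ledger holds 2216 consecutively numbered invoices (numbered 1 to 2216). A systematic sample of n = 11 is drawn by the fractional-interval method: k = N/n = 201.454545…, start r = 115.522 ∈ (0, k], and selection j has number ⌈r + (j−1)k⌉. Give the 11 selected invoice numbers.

j=1: r + 0k = 115.522 → ⌈·⌉ = 116
j=2: r + 1k = 316.976545… → ⌈·⌉ = 317
j=3: r + 2k = 518.431090… → ⌈·⌉ = 519
j=4: r + 3k = 719.885636… → ⌈·⌉ = 720
j=5: r + 4k = 921.340181… → ⌈·⌉ = 922
j=6: r + 5k = 1122.794727… → ⌈·⌉ = 1123
j=7: r + 6k = 1324.249272… → ⌈·⌉ = 1325
j=8: r + 7k = 1525.703818… → ⌈·⌉ = 1526
j=9: r + 8k = 1727.158363… → ⌈·⌉ = 1728
j=10: r + 9k = 1928.612909… → ⌈·⌉ = 1929
j=11: r + 10k = 2130.067454… → ⌈·⌉ = 2131

116, 317, 519, 720, 922, 1123, 1325, 1526, 1728, 1929, 2131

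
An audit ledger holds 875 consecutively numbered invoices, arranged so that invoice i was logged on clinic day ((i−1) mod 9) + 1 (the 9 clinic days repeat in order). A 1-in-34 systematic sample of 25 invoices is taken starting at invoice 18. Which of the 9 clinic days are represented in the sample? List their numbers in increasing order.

1, 2, 3, 4, 5, 6, 7, 8, 9

Consecutive selections differ by k = 34, so their clinic day numbers differ by 34 mod 9 = 7.
gcd(34, 9) = 1, so the sample visits 9/1 = 9 distinct residues mod 9.
Start 18 is clinic day 9; the clinic days hit are 1, 2, 3, 4, 5, 6, 7, 8, 9.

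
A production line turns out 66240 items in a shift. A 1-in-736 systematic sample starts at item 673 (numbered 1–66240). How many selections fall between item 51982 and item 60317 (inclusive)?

k = 736
First selection ≥ 51982: 673 + ⌈(51982−673)/736⌉·736 = 673 + 70×736 = 52193
Last selection ≤ 60317: 673 + ⌊(60317−673)/736⌋·736 = 673 + 81×736 = 60289
Count = 81 − 70 + 1 = 12

12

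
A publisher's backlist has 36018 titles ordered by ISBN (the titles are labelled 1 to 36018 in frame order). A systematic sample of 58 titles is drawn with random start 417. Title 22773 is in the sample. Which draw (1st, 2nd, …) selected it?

37

k = 36018/58 = 621
position = (22773 − 417)/621 + 1 = 22356/621 + 1 = 36 + 1 = 37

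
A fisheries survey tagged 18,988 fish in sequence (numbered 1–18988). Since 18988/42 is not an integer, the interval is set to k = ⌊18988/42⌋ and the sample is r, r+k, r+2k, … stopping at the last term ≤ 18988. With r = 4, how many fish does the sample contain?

k = ⌊18988/42⌋ = 452
Achieved size = ⌊(18988 − 4)/452⌋ + 1 = ⌊18984/452⌋ + 1 = 42 + 1 = 43
(last selection: 4 + 42×452 = 18988 ≤ 18988; next would be 19440 > 18988)

43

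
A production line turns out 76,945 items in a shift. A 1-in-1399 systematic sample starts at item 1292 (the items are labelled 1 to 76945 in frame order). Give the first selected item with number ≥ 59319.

60050

k = 1399
Steps past start: ⌈(59319 − 1292)/1399⌉ = ⌈58027/1399⌉ = 42
Selected item: 1292 + 42×1399 = 60050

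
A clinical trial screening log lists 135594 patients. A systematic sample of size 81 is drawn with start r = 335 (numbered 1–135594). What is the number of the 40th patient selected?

k = 135594/81 = 1674
40th selection = r + (40−1)·k = 335 + 39×1674 = 335 + 65286 = 65621

65621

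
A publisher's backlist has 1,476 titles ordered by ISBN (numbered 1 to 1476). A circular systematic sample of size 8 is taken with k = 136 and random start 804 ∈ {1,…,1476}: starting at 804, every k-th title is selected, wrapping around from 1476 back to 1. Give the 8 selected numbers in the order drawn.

804, 940, 1076, 1212, 1348, 8, 144, 280

Selection 1: 804
Selection 2: 804 + 136 = 940
Selection 3: 940 + 136 = 1076
Selection 4: 1076 + 136 = 1212
Selection 5: 1212 + 136 = 1348
Selection 6: 1348 + 136 = 1484 → 1484 − 1476 = 8
Selection 7: 8 + 136 = 144
Selection 8: 144 + 136 = 280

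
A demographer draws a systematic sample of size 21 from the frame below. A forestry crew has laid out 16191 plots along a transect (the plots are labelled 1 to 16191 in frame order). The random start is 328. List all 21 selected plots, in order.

328, 1099, 1870, 2641, 3412, 4183, 4954, 5725, 6496, 7267, 8038, 8809, 9580, 10351, 11122, 11893, 12664, 13435, 14206, 14977, 15748

k = N/n = 16191/21 = 771
plot 1: 328
plot 2: 328 + 771 = 1099
plot 3: 1099 + 771 = 1870
plot 4: 1870 + 771 = 2641
plot 5: 2641 + 771 = 3412
plot 6: 3412 + 771 = 4183
plot 7: 4183 + 771 = 4954
plot 8: 4954 + 771 = 5725
plot 9: 5725 + 771 = 6496
plot 10: 6496 + 771 = 7267
plot 11: 7267 + 771 = 8038
plot 12: 8038 + 771 = 8809
plot 13: 8809 + 771 = 9580
plot 14: 9580 + 771 = 10351
plot 15: 10351 + 771 = 11122
plot 16: 11122 + 771 = 11893
plot 17: 11893 + 771 = 12664
plot 18: 12664 + 771 = 13435
plot 19: 13435 + 771 = 14206
plot 20: 14206 + 771 = 14977
plot 21: 14977 + 771 = 15748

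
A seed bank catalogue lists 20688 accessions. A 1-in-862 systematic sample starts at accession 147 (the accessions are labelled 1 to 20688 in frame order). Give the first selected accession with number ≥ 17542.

k = 862
Steps past start: ⌈(17542 − 147)/862⌉ = ⌈17395/862⌉ = 21
Selected accession: 147 + 21×862 = 18249

18249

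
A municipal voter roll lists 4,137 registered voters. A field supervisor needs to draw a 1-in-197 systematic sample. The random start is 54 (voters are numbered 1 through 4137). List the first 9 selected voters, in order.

voter 1: 54
voter 2: 54 + 197 = 251
voter 3: 251 + 197 = 448
voter 4: 448 + 197 = 645
voter 5: 645 + 197 = 842
voter 6: 842 + 197 = 1039
voter 7: 1039 + 197 = 1236
voter 8: 1236 + 197 = 1433
voter 9: 1433 + 197 = 1630

54, 251, 448, 645, 842, 1039, 1236, 1433, 1630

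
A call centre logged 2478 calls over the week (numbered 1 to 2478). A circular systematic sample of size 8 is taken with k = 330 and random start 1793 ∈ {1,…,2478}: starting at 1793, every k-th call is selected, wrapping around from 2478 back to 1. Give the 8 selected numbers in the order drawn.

1793, 2123, 2453, 305, 635, 965, 1295, 1625

Selection 1: 1793
Selection 2: 1793 + 330 = 2123
Selection 3: 2123 + 330 = 2453
Selection 4: 2453 + 330 = 2783 → 2783 − 2478 = 305
Selection 5: 305 + 330 = 635
Selection 6: 635 + 330 = 965
Selection 7: 965 + 330 = 1295
Selection 8: 1295 + 330 = 1625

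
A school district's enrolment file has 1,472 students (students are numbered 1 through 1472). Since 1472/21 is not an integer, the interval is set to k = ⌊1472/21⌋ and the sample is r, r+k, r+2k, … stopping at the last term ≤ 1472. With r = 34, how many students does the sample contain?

21

k = ⌊1472/21⌋ = 70
Achieved size = ⌊(1472 − 34)/70⌋ + 1 = ⌊1438/70⌋ + 1 = 20 + 1 = 21
(last selection: 34 + 20×70 = 1434 ≤ 1472; next would be 1504 > 1472)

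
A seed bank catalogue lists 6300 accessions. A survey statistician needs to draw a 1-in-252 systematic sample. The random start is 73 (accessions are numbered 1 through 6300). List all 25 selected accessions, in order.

73, 325, 577, 829, 1081, 1333, 1585, 1837, 2089, 2341, 2593, 2845, 3097, 3349, 3601, 3853, 4105, 4357, 4609, 4861, 5113, 5365, 5617, 5869, 6121

accession 1: 73
accession 2: 73 + 252 = 325
accession 3: 325 + 252 = 577
accession 4: 577 + 252 = 829
accession 5: 829 + 252 = 1081
accession 6: 1081 + 252 = 1333
accession 7: 1333 + 252 = 1585
accession 8: 1585 + 252 = 1837
accession 9: 1837 + 252 = 2089
accession 10: 2089 + 252 = 2341
accession 11: 2341 + 252 = 2593
accession 12: 2593 + 252 = 2845
accession 13: 2845 + 252 = 3097
accession 14: 3097 + 252 = 3349
accession 15: 3349 + 252 = 3601
accession 16: 3601 + 252 = 3853
accession 17: 3853 + 252 = 4105
accession 18: 4105 + 252 = 4357
accession 19: 4357 + 252 = 4609
accession 20: 4609 + 252 = 4861
accession 21: 4861 + 252 = 5113
accession 22: 5113 + 252 = 5365
accession 23: 5365 + 252 = 5617
accession 24: 5617 + 252 = 5869
accession 25: 5869 + 252 = 6121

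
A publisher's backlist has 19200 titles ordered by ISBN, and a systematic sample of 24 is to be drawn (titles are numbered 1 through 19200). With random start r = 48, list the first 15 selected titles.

k = N/n = 19200/24 = 800
title 1: 48
title 2: 48 + 800 = 848
title 3: 848 + 800 = 1648
title 4: 1648 + 800 = 2448
title 5: 2448 + 800 = 3248
title 6: 3248 + 800 = 4048
title 7: 4048 + 800 = 4848
title 8: 4848 + 800 = 5648
title 9: 5648 + 800 = 6448
title 10: 6448 + 800 = 7248
title 11: 7248 + 800 = 8048
title 12: 8048 + 800 = 8848
title 13: 8848 + 800 = 9648
title 14: 9648 + 800 = 10448
title 15: 10448 + 800 = 11248

48, 848, 1648, 2448, 3248, 4048, 4848, 5648, 6448, 7248, 8048, 8848, 9648, 10448, 11248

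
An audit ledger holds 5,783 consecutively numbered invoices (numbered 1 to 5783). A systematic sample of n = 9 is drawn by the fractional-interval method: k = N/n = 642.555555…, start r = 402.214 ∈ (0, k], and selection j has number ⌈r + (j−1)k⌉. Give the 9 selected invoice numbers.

403, 1045, 1688, 2330, 2973, 3615, 4258, 4901, 5543

j=1: r + 0k = 402.214 → ⌈·⌉ = 403
j=2: r + 1k = 1044.769555… → ⌈·⌉ = 1045
j=3: r + 2k = 1687.325111… → ⌈·⌉ = 1688
j=4: r + 3k = 2329.880666… → ⌈·⌉ = 2330
j=5: r + 4k = 2972.436222… → ⌈·⌉ = 2973
j=6: r + 5k = 3614.991777… → ⌈·⌉ = 3615
j=7: r + 6k = 4257.547333… → ⌈·⌉ = 4258
j=8: r + 7k = 4900.102888… → ⌈·⌉ = 4901
j=9: r + 8k = 5542.658444… → ⌈·⌉ = 5543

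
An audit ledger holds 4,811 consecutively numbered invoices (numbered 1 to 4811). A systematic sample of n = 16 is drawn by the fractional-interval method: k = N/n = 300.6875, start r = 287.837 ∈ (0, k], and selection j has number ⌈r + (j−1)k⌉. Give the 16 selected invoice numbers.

j=1: r + 0k = 287.837 → ⌈·⌉ = 288
j=2: r + 1k = 588.5245 → ⌈·⌉ = 589
j=3: r + 2k = 889.212 → ⌈·⌉ = 890
j=4: r + 3k = 1189.8995 → ⌈·⌉ = 1190
j=5: r + 4k = 1490.587 → ⌈·⌉ = 1491
j=6: r + 5k = 1791.2745 → ⌈·⌉ = 1792
j=7: r + 6k = 2091.962 → ⌈·⌉ = 2092
j=8: r + 7k = 2392.6495 → ⌈·⌉ = 2393
j=9: r + 8k = 2693.337 → ⌈·⌉ = 2694
j=10: r + 9k = 2994.0245 → ⌈·⌉ = 2995
j=11: r + 10k = 3294.712 → ⌈·⌉ = 3295
j=12: r + 11k = 3595.3995 → ⌈·⌉ = 3596
j=13: r + 12k = 3896.087 → ⌈·⌉ = 3897
j=14: r + 13k = 4196.7745 → ⌈·⌉ = 4197
j=15: r + 14k = 4497.462 → ⌈·⌉ = 4498
j=16: r + 15k = 4798.1495 → ⌈·⌉ = 4799

288, 589, 890, 1190, 1491, 1792, 2092, 2393, 2694, 2995, 3295, 3596, 3897, 4197, 4498, 4799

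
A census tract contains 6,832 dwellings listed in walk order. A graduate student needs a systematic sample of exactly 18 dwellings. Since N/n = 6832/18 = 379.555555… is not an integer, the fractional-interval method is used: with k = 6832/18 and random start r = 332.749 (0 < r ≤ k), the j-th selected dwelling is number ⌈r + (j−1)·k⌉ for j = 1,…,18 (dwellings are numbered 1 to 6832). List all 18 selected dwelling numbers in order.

j=1: r + 0k = 332.749 → ⌈·⌉ = 333
j=2: r + 1k = 712.304555… → ⌈·⌉ = 713
j=3: r + 2k = 1091.860111… → ⌈·⌉ = 1092
j=4: r + 3k = 1471.415666… → ⌈·⌉ = 1472
j=5: r + 4k = 1850.971222… → ⌈·⌉ = 1851
j=6: r + 5k = 2230.526777… → ⌈·⌉ = 2231
j=7: r + 6k = 2610.082333… → ⌈·⌉ = 2611
j=8: r + 7k = 2989.637888… → ⌈·⌉ = 2990
j=9: r + 8k = 3369.193444… → ⌈·⌉ = 3370
j=10: r + 9k = 3748.749 → ⌈·⌉ = 3749
j=11: r + 10k = 4128.304555… → ⌈·⌉ = 4129
j=12: r + 11k = 4507.860111… → ⌈·⌉ = 4508
j=13: r + 12k = 4887.415666… → ⌈·⌉ = 4888
j=14: r + 13k = 5266.971222… → ⌈·⌉ = 5267
j=15: r + 14k = 5646.526777… → ⌈·⌉ = 5647
j=16: r + 15k = 6026.082333… → ⌈·⌉ = 6027
j=17: r + 16k = 6405.637888… → ⌈·⌉ = 6406
j=18: r + 17k = 6785.193444… → ⌈·⌉ = 6786

333, 713, 1092, 1472, 1851, 2231, 2611, 2990, 3370, 3749, 4129, 4508, 4888, 5267, 5647, 6027, 6406, 6786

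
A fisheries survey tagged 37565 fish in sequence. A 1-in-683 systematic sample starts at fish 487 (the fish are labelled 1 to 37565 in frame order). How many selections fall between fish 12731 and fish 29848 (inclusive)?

25

k = 683
First selection ≥ 12731: 487 + ⌈(12731−487)/683⌉·683 = 487 + 18×683 = 12781
Last selection ≤ 29848: 487 + ⌊(29848−487)/683⌋·683 = 487 + 42×683 = 29173
Count = 42 − 18 + 1 = 25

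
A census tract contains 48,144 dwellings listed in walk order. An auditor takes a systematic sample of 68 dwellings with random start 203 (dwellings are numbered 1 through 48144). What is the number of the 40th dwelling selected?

k = 48144/68 = 708
40th selection = r + (40−1)·k = 203 + 39×708 = 203 + 27612 = 27815

27815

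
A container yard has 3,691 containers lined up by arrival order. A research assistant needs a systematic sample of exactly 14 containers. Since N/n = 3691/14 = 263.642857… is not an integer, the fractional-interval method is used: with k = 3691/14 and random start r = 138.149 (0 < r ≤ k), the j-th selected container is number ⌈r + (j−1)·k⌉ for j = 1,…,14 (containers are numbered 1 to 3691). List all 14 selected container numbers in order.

j=1: r + 0k = 138.149 → ⌈·⌉ = 139
j=2: r + 1k = 401.791857… → ⌈·⌉ = 402
j=3: r + 2k = 665.434714… → ⌈·⌉ = 666
j=4: r + 3k = 929.077571… → ⌈·⌉ = 930
j=5: r + 4k = 1192.720428… → ⌈·⌉ = 1193
j=6: r + 5k = 1456.363285… → ⌈·⌉ = 1457
j=7: r + 6k = 1720.006142… → ⌈·⌉ = 1721
j=8: r + 7k = 1983.649 → ⌈·⌉ = 1984
j=9: r + 8k = 2247.291857… → ⌈·⌉ = 2248
j=10: r + 9k = 2510.934714… → ⌈·⌉ = 2511
j=11: r + 10k = 2774.577571… → ⌈·⌉ = 2775
j=12: r + 11k = 3038.220428… → ⌈·⌉ = 3039
j=13: r + 12k = 3301.863285… → ⌈·⌉ = 3302
j=14: r + 13k = 3565.506142… → ⌈·⌉ = 3566

139, 402, 666, 930, 1193, 1457, 1721, 1984, 2248, 2511, 2775, 3039, 3302, 3566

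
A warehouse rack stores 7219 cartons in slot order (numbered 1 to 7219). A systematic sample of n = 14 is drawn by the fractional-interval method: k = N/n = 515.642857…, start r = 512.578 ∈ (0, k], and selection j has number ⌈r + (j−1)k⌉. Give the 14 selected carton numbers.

513, 1029, 1544, 2060, 2576, 3091, 3607, 4123, 4638, 5154, 5670, 6185, 6701, 7216

j=1: r + 0k = 512.578 → ⌈·⌉ = 513
j=2: r + 1k = 1028.220857… → ⌈·⌉ = 1029
j=3: r + 2k = 1543.863714… → ⌈·⌉ = 1544
j=4: r + 3k = 2059.506571… → ⌈·⌉ = 2060
j=5: r + 4k = 2575.149428… → ⌈·⌉ = 2576
j=6: r + 5k = 3090.792285… → ⌈·⌉ = 3091
j=7: r + 6k = 3606.435142… → ⌈·⌉ = 3607
j=8: r + 7k = 4122.078 → ⌈·⌉ = 4123
j=9: r + 8k = 4637.720857… → ⌈·⌉ = 4638
j=10: r + 9k = 5153.363714… → ⌈·⌉ = 5154
j=11: r + 10k = 5669.006571… → ⌈·⌉ = 5670
j=12: r + 11k = 6184.649428… → ⌈·⌉ = 6185
j=13: r + 12k = 6700.292285… → ⌈·⌉ = 6701
j=14: r + 13k = 7215.935142… → ⌈·⌉ = 7216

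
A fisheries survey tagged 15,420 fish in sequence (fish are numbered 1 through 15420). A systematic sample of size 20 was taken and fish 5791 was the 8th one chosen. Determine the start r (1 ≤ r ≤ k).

k = 15420/20 = 771
r = 5791 − (8−1)×771 = 5791 − 5397 = 394

394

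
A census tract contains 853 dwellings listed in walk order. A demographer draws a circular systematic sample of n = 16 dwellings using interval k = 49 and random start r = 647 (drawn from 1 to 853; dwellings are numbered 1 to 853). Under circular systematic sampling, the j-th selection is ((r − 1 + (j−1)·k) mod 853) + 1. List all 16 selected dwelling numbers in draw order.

647, 696, 745, 794, 843, 39, 88, 137, 186, 235, 284, 333, 382, 431, 480, 529

Selection 1: 647
Selection 2: 647 + 49 = 696
Selection 3: 696 + 49 = 745
Selection 4: 745 + 49 = 794
Selection 5: 794 + 49 = 843
Selection 6: 843 + 49 = 892 → 892 − 853 = 39
Selection 7: 39 + 49 = 88
Selection 8: 88 + 49 = 137
Selection 9: 137 + 49 = 186
Selection 10: 186 + 49 = 235
Selection 11: 235 + 49 = 284
Selection 12: 284 + 49 = 333
Selection 13: 333 + 49 = 382
Selection 14: 382 + 49 = 431
Selection 15: 431 + 49 = 480
Selection 16: 480 + 49 = 529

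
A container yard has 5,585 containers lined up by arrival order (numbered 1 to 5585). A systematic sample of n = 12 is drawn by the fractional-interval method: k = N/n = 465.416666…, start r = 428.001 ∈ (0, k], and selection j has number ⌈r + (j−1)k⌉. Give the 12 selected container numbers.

429, 894, 1359, 1825, 2290, 2756, 3221, 3686, 4152, 4617, 5083, 5548

j=1: r + 0k = 428.001 → ⌈·⌉ = 429
j=2: r + 1k = 893.417666… → ⌈·⌉ = 894
j=3: r + 2k = 1358.834333… → ⌈·⌉ = 1359
j=4: r + 3k = 1824.251 → ⌈·⌉ = 1825
j=5: r + 4k = 2289.667666… → ⌈·⌉ = 2290
j=6: r + 5k = 2755.084333… → ⌈·⌉ = 2756
j=7: r + 6k = 3220.501 → ⌈·⌉ = 3221
j=8: r + 7k = 3685.917666… → ⌈·⌉ = 3686
j=9: r + 8k = 4151.334333… → ⌈·⌉ = 4152
j=10: r + 9k = 4616.751 → ⌈·⌉ = 4617
j=11: r + 10k = 5082.167666… → ⌈·⌉ = 5083
j=12: r + 11k = 5547.584333… → ⌈·⌉ = 5548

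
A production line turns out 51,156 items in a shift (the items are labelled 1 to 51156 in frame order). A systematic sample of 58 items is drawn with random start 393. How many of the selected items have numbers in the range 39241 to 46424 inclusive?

8

k = 51156/58 = 882
First selection ≥ 39241: 393 + ⌈(39241−393)/882⌉·882 = 393 + 45×882 = 40083
Last selection ≤ 46424: 393 + ⌊(46424−393)/882⌋·882 = 393 + 52×882 = 46257
Count = 52 − 45 + 1 = 8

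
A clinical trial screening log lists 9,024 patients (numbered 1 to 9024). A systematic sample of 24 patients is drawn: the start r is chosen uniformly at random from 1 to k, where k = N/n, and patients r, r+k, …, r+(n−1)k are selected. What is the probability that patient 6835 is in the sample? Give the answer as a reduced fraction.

1/376

k = 9024/24 = 376.
Patient 6835 is selected iff r ≡ 6835 (mod 376); exactly one such r in {1,…,376}.
Inclusion probability = 1/376.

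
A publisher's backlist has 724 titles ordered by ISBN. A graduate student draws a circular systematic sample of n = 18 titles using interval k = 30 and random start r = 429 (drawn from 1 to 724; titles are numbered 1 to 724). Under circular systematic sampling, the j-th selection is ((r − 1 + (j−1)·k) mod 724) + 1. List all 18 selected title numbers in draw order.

429, 459, 489, 519, 549, 579, 609, 639, 669, 699, 5, 35, 65, 95, 125, 155, 185, 215

Selection 1: 429
Selection 2: 429 + 30 = 459
Selection 3: 459 + 30 = 489
Selection 4: 489 + 30 = 519
Selection 5: 519 + 30 = 549
Selection 6: 549 + 30 = 579
Selection 7: 579 + 30 = 609
Selection 8: 609 + 30 = 639
Selection 9: 639 + 30 = 669
Selection 10: 669 + 30 = 699
Selection 11: 699 + 30 = 729 → 729 − 724 = 5
Selection 12: 5 + 30 = 35
Selection 13: 35 + 30 = 65
Selection 14: 65 + 30 = 95
Selection 15: 95 + 30 = 125
Selection 16: 125 + 30 = 155
Selection 17: 155 + 30 = 185
Selection 18: 185 + 30 = 215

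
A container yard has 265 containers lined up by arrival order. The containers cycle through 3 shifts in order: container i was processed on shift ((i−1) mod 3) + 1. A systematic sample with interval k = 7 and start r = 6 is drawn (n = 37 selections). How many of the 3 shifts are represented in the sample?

Consecutive selections differ by k = 7, so their shift numbers differ by 7 mod 3 = 1.
gcd(7, 3) = 1, so the sample visits 3/1 = 3 distinct residues mod 3.
Start 6 is shift 3; the shifts hit are 1, 2, 3.

3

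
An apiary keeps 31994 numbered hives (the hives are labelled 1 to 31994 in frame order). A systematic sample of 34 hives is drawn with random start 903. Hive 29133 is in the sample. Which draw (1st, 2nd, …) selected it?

31

k = 31994/34 = 941
position = (29133 − 903)/941 + 1 = 28230/941 + 1 = 30 + 1 = 31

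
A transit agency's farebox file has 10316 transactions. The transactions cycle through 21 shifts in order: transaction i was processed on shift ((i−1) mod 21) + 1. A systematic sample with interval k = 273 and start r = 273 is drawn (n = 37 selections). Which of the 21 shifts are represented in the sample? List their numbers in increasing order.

21

Consecutive selections differ by k = 273, so their shift numbers differ by 273 mod 21 = 0.
gcd(273, 21) = 21, so the sample visits 21/21 = 1 distinct residues mod 21.
Start 273 is shift 21; the shifts hit are 21.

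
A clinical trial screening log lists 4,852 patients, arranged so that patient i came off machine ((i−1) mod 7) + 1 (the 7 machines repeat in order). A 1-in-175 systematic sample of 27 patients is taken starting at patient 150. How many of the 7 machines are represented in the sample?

Consecutive selections differ by k = 175, so their machine numbers differ by 175 mod 7 = 0.
gcd(175, 7) = 7, so the sample visits 7/7 = 1 distinct residues mod 7.
Start 150 is machine 3; the machines hit are 3.

1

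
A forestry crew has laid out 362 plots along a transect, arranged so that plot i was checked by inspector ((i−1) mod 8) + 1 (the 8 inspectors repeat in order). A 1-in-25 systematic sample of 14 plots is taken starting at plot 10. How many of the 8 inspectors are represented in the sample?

8

Consecutive selections differ by k = 25, so their inspector numbers differ by 25 mod 8 = 1.
gcd(25, 8) = 1, so the sample visits 8/1 = 8 distinct residues mod 8.
Start 10 is inspector 2; the inspectors hit are 1, 2, 3, 4, 5, 6, 7, 8.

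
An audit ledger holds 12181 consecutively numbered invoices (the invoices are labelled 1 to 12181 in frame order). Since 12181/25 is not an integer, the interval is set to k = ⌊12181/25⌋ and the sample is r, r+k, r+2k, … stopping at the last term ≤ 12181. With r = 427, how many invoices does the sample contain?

25

k = ⌊12181/25⌋ = 487
Achieved size = ⌊(12181 − 427)/487⌋ + 1 = ⌊11754/487⌋ + 1 = 24 + 1 = 25
(last selection: 427 + 24×487 = 12115 ≤ 12181; next would be 12602 > 12181)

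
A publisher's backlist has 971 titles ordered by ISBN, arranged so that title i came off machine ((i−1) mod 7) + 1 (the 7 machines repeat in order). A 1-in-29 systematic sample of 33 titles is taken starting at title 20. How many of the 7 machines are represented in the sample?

Consecutive selections differ by k = 29, so their machine numbers differ by 29 mod 7 = 1.
gcd(29, 7) = 1, so the sample visits 7/1 = 7 distinct residues mod 7.
Start 20 is machine 6; the machines hit are 1, 2, 3, 4, 5, 6, 7.

7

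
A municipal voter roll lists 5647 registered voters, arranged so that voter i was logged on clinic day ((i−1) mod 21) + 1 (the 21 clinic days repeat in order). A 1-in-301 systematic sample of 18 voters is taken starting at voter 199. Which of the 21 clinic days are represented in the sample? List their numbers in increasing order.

Consecutive selections differ by k = 301, so their clinic day numbers differ by 301 mod 21 = 7.
gcd(301, 21) = 7, so the sample visits 21/7 = 3 distinct residues mod 21.
Start 199 is clinic day 10; the clinic days hit are 3, 10, 17.

3, 10, 17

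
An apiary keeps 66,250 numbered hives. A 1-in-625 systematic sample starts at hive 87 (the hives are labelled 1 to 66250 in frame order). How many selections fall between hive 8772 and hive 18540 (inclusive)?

16

k = 625
First selection ≥ 8772: 87 + ⌈(8772−87)/625⌉·625 = 87 + 14×625 = 8837
Last selection ≤ 18540: 87 + ⌊(18540−87)/625⌋·625 = 87 + 29×625 = 18212
Count = 29 − 14 + 1 = 16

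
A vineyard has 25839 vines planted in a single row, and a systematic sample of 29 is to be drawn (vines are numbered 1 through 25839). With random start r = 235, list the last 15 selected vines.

k = N/n = 25839/29 = 891
15th selection = 235 + 14×891 = 12709
16th: 12709 + 891 = 13600
17th: 13600 + 891 = 14491
18th: 14491 + 891 = 15382
19th: 15382 + 891 = 16273
20th: 16273 + 891 = 17164
21st: 17164 + 891 = 18055
22nd: 18055 + 891 = 18946
23rd: 18946 + 891 = 19837
24th: 19837 + 891 = 20728
25th: 20728 + 891 = 21619
26th: 21619 + 891 = 22510
27th: 22510 + 891 = 23401
28th: 23401 + 891 = 24292
29th: 24292 + 891 = 25183

12709, 13600, 14491, 15382, 16273, 17164, 18055, 18946, 19837, 20728, 21619, 22510, 23401, 24292, 25183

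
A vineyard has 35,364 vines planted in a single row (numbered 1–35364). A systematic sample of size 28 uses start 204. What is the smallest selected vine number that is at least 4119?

5256

k = 35364/28 = 1263
Steps past start: ⌈(4119 − 204)/1263⌉ = ⌈3915/1263⌉ = 4
Selected vine: 204 + 4×1263 = 5256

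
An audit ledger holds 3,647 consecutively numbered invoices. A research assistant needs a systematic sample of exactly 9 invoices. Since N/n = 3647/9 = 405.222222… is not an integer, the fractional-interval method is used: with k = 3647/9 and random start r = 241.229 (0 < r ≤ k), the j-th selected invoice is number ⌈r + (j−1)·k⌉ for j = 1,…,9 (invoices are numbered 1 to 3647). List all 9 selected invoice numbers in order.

242, 647, 1052, 1457, 1863, 2268, 2673, 3078, 3484

j=1: r + 0k = 241.229 → ⌈·⌉ = 242
j=2: r + 1k = 646.451222… → ⌈·⌉ = 647
j=3: r + 2k = 1051.673444… → ⌈·⌉ = 1052
j=4: r + 3k = 1456.895666… → ⌈·⌉ = 1457
j=5: r + 4k = 1862.117888… → ⌈·⌉ = 1863
j=6: r + 5k = 2267.340111… → ⌈·⌉ = 2268
j=7: r + 6k = 2672.562333… → ⌈·⌉ = 2673
j=8: r + 7k = 3077.784555… → ⌈·⌉ = 3078
j=9: r + 8k = 3483.006777… → ⌈·⌉ = 3484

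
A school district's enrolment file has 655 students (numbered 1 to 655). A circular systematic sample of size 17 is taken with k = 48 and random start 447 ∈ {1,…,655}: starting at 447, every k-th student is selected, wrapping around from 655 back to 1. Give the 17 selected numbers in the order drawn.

Selection 1: 447
Selection 2: 447 + 48 = 495
Selection 3: 495 + 48 = 543
Selection 4: 543 + 48 = 591
Selection 5: 591 + 48 = 639
Selection 6: 639 + 48 = 687 → 687 − 655 = 32
Selection 7: 32 + 48 = 80
Selection 8: 80 + 48 = 128
Selection 9: 128 + 48 = 176
Selection 10: 176 + 48 = 224
Selection 11: 224 + 48 = 272
Selection 12: 272 + 48 = 320
Selection 13: 320 + 48 = 368
Selection 14: 368 + 48 = 416
Selection 15: 416 + 48 = 464
Selection 16: 464 + 48 = 512
Selection 17: 512 + 48 = 560

447, 495, 543, 591, 639, 32, 80, 128, 176, 224, 272, 320, 368, 416, 464, 512, 560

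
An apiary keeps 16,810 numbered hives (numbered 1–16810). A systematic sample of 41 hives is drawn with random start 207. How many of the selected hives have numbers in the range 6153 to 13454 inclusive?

k = 16810/41 = 410
First selection ≥ 6153: 207 + ⌈(6153−207)/410⌉·410 = 207 + 15×410 = 6357
Last selection ≤ 13454: 207 + ⌊(13454−207)/410⌋·410 = 207 + 32×410 = 13327
Count = 32 − 15 + 1 = 18

18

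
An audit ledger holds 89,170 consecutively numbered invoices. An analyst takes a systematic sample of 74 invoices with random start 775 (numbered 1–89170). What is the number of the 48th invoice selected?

57410

k = 89170/74 = 1205
48th selection = r + (48−1)·k = 775 + 47×1205 = 775 + 56635 = 57410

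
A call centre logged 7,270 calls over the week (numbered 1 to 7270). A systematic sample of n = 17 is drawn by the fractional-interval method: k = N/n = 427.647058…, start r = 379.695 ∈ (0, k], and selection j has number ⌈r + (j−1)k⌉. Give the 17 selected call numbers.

j=1: r + 0k = 379.695 → ⌈·⌉ = 380
j=2: r + 1k = 807.342058… → ⌈·⌉ = 808
j=3: r + 2k = 1234.989117… → ⌈·⌉ = 1235
j=4: r + 3k = 1662.636176… → ⌈·⌉ = 1663
j=5: r + 4k = 2090.283235… → ⌈·⌉ = 2091
j=6: r + 5k = 2517.930294… → ⌈·⌉ = 2518
j=7: r + 6k = 2945.577352… → ⌈·⌉ = 2946
j=8: r + 7k = 3373.224411… → ⌈·⌉ = 3374
j=9: r + 8k = 3800.871470… → ⌈·⌉ = 3801
j=10: r + 9k = 4228.518529… → ⌈·⌉ = 4229
j=11: r + 10k = 4656.165588… → ⌈·⌉ = 4657
j=12: r + 11k = 5083.812647… → ⌈·⌉ = 5084
j=13: r + 12k = 5511.459705… → ⌈·⌉ = 5512
j=14: r + 13k = 5939.106764… → ⌈·⌉ = 5940
j=15: r + 14k = 6366.753823… → ⌈·⌉ = 6367
j=16: r + 15k = 6794.400882… → ⌈·⌉ = 6795
j=17: r + 16k = 7222.047941… → ⌈·⌉ = 7223

380, 808, 1235, 1663, 2091, 2518, 2946, 3374, 3801, 4229, 4657, 5084, 5512, 5940, 6367, 6795, 7223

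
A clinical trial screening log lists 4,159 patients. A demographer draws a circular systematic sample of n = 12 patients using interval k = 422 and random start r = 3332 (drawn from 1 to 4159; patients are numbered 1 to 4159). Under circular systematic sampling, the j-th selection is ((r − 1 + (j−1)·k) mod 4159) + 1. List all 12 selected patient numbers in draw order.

Selection 1: 3332
Selection 2: 3332 + 422 = 3754
Selection 3: 3754 + 422 = 4176 → 4176 − 4159 = 17
Selection 4: 17 + 422 = 439
Selection 5: 439 + 422 = 861
Selection 6: 861 + 422 = 1283
Selection 7: 1283 + 422 = 1705
Selection 8: 1705 + 422 = 2127
Selection 9: 2127 + 422 = 2549
Selection 10: 2549 + 422 = 2971
Selection 11: 2971 + 422 = 3393
Selection 12: 3393 + 422 = 3815

3332, 3754, 17, 439, 861, 1283, 1705, 2127, 2549, 2971, 3393, 3815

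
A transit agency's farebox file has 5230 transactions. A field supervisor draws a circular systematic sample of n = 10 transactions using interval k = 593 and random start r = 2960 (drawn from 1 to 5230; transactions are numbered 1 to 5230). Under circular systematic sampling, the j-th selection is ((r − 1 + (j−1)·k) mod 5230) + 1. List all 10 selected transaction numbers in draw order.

Selection 1: 2960
Selection 2: 2960 + 593 = 3553
Selection 3: 3553 + 593 = 4146
Selection 4: 4146 + 593 = 4739
Selection 5: 4739 + 593 = 5332 → 5332 − 5230 = 102
Selection 6: 102 + 593 = 695
Selection 7: 695 + 593 = 1288
Selection 8: 1288 + 593 = 1881
Selection 9: 1881 + 593 = 2474
Selection 10: 2474 + 593 = 3067

2960, 3553, 4146, 4739, 102, 695, 1288, 1881, 2474, 3067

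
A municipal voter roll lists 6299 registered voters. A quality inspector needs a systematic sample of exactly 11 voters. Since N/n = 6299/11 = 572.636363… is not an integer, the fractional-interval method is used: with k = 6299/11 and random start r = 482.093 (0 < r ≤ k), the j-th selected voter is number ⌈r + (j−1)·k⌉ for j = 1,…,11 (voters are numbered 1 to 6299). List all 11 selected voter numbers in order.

j=1: r + 0k = 482.093 → ⌈·⌉ = 483
j=2: r + 1k = 1054.729363… → ⌈·⌉ = 1055
j=3: r + 2k = 1627.365727… → ⌈·⌉ = 1628
j=4: r + 3k = 2200.002090… → ⌈·⌉ = 2201
j=5: r + 4k = 2772.638454… → ⌈·⌉ = 2773
j=6: r + 5k = 3345.274818… → ⌈·⌉ = 3346
j=7: r + 6k = 3917.911181… → ⌈·⌉ = 3918
j=8: r + 7k = 4490.547545… → ⌈·⌉ = 4491
j=9: r + 8k = 5063.183909… → ⌈·⌉ = 5064
j=10: r + 9k = 5635.820272… → ⌈·⌉ = 5636
j=11: r + 10k = 6208.456636… → ⌈·⌉ = 6209

483, 1055, 1628, 2201, 2773, 3346, 3918, 4491, 5064, 5636, 6209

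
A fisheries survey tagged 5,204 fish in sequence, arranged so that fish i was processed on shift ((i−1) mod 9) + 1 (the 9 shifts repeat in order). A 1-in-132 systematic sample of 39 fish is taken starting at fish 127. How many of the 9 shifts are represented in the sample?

3

Consecutive selections differ by k = 132, so their shift numbers differ by 132 mod 9 = 6.
gcd(132, 9) = 3, so the sample visits 9/3 = 3 distinct residues mod 9.
Start 127 is shift 1; the shifts hit are 1, 4, 7.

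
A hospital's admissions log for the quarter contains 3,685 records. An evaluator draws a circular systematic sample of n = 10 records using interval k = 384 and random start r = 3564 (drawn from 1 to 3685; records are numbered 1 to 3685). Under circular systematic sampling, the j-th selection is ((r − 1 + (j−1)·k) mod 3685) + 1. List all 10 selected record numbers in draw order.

Selection 1: 3564
Selection 2: 3564 + 384 = 3948 → 3948 − 3685 = 263
Selection 3: 263 + 384 = 647
Selection 4: 647 + 384 = 1031
Selection 5: 1031 + 384 = 1415
Selection 6: 1415 + 384 = 1799
Selection 7: 1799 + 384 = 2183
Selection 8: 2183 + 384 = 2567
Selection 9: 2567 + 384 = 2951
Selection 10: 2951 + 384 = 3335

3564, 263, 647, 1031, 1415, 1799, 2183, 2567, 2951, 3335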